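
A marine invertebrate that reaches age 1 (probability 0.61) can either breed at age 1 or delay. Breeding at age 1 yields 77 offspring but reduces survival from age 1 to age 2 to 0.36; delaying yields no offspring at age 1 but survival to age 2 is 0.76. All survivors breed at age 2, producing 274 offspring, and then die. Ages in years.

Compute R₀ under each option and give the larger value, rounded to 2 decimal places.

127.03

breed at age 1: R₀ = 0.61 × (77 + 0.36 × 274) = 0.61 × 175.6400 = 107.1404
delay to age 2: R₀ = 0.61 × (0.76 × 274) = 0.61 × 208.2400 = 127.0264
Higher: delay to age 2 (127.0264).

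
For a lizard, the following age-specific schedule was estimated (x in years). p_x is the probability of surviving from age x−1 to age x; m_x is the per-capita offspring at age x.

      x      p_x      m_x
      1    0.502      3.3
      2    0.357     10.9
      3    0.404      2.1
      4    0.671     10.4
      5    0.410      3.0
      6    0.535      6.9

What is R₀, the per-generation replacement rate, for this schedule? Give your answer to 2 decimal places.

4.40

Survivorship from birth: l_x = p_1·p_2·…·p_x.
  l_1 = 0.50200
  l_2 = 0.17921
  l_3 = 0.07240
  l_4 = 0.04858
  l_5 = 0.01992
  l_6 = 0.01066
R₀ = Σ l_x m_x:
  age 1: 0.50200 × 3.3 = 1.6566
  age 2: 0.17921 × 10.9 = 1.9534
  age 3: 0.07240 × 2.1 = 0.1520
  age 4: 0.04858 × 10.4 = 0.5052
  age 5: 0.01992 × 3.0 = 0.0598
  age 6: 0.01066 × 6.9 = 0.0736
R₀ = 1.6566 + 1.9534 + 0.1520 + 0.5052 + 0.0598 + 0.0736 = 4.4006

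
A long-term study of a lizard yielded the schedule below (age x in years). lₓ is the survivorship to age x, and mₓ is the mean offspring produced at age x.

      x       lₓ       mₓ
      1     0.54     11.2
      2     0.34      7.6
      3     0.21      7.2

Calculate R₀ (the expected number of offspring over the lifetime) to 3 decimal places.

10.144

R₀ = Σ lₓ mₓ:
  age 1: 0.54 × 11.2 = 6.0480
  age 2: 0.34 × 7.6 = 2.5840
  age 3: 0.21 × 7.2 = 1.5120
R₀ = 6.0480 + 2.5840 + 1.5120 = 10.1440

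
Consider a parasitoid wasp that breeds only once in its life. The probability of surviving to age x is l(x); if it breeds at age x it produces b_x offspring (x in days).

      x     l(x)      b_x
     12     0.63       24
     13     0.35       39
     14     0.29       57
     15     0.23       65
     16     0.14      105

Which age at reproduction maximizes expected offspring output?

14

Expected offspring if breeding at age x = l(x) × b_x:
  age 12: 0.63 × 24 = 15.120
  age 13: 0.35 × 39 = 13.650
  age 14: 0.29 × 57 = 16.530
  age 15: 0.23 × 65 = 14.950
  age 16: 0.14 × 105 = 14.700
Maximum at age 14 (16.530).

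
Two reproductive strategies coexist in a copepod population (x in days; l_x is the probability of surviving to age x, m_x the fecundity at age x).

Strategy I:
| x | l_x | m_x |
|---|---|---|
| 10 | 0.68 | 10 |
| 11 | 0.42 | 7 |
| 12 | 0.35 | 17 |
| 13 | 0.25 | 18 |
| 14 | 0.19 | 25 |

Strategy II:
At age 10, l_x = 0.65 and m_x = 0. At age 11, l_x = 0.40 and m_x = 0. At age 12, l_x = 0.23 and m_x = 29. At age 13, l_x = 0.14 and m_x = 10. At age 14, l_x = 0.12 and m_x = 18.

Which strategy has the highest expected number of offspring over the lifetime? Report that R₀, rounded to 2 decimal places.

Strategy I: R₀ = 0.68×10 + 0.42×7 + 0.35×17 + 0.25×18 + 0.19×25 = 24.9400
Strategy II: R₀ = 0.65×0 + 0.40×0 + 0.23×29 + 0.14×10 + 0.12×18 = 10.2300
Highest R₀: strategy I with 24.9400.

24.94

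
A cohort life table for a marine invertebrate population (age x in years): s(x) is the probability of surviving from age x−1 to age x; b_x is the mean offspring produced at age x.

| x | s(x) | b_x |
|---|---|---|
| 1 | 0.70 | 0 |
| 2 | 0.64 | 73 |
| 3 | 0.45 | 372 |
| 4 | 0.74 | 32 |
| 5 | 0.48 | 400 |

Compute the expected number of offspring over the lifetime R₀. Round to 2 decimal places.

Survivorship from birth: l_x = s_1·s_2·…·s_x.
  l_1 = 0.70000
  l_2 = 0.44800
  l_3 = 0.20160
  l_4 = 0.14918
  l_5 = 0.07161
R₀ = Σ l_x b_x:
  age 1: 0.70000 × 0 = 0.0000
  age 2: 0.44800 × 73 = 32.7040
  age 3: 0.20160 × 372 = 74.9952
  age 4: 0.14918 × 32 = 4.7738
  age 5: 0.07161 × 400 = 28.6440
R₀ = 0.0000 + 32.7040 + 74.9952 + 4.7738 + 28.6440 = 141.1170

141.12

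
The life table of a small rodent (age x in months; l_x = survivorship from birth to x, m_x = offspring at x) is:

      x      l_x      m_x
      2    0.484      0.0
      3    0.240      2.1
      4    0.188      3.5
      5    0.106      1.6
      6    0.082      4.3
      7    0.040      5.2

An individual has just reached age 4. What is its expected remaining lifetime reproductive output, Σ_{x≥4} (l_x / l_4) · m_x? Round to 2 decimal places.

7.38

l_4 = 0.188. Conditional survival from age 4 to x is l_x / l_4.
  x=4: (0.188/0.188) × 3.5 = 3.5000
  x=5: (0.106/0.188) × 1.6 = 0.9021
  x=6: (0.082/0.188) × 4.3 = 1.8755
  x=7: (0.040/0.188) × 5.2 = 1.1064
Sum = 3.5000 + 0.9021 + 1.8755 + 1.1064 = 7.3840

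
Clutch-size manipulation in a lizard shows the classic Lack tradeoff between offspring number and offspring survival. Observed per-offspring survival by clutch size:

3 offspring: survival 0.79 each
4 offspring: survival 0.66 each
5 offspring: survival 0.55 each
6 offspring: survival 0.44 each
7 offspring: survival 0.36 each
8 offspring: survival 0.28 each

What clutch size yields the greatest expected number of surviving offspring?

5

Expected surviving offspring = c × s(c):
  c=3: 3 × 0.79 = 2.370
  c=4: 4 × 0.66 = 2.640
  c=5: 5 × 0.55 = 2.750
  c=6: 6 × 0.44 = 2.640
  c=7: 7 × 0.36 = 2.520
  c=8: 8 × 0.28 = 2.240
Maximum at c = 5 (2.750 surviving offspring).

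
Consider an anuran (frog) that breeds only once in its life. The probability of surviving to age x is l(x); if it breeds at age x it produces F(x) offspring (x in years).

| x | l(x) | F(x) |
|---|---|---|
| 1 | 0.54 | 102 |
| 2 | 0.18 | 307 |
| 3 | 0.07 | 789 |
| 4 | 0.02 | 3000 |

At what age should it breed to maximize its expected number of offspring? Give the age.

4

Expected offspring if breeding at age x = l(x) × F(x):
  age 1: 0.54 × 102 = 55.080
  age 2: 0.18 × 307 = 55.260
  age 3: 0.07 × 789 = 55.230
  age 4: 0.02 × 3000 = 60.000
Maximum at age 4 (60.000).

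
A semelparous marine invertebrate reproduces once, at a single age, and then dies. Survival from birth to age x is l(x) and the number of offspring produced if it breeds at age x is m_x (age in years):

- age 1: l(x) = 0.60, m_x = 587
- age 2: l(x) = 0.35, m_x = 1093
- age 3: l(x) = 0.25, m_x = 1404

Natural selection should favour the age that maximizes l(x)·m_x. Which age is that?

Expected offspring if breeding at age x = l(x) × m_x:
  age 1: 0.60 × 587 = 352.200
  age 2: 0.35 × 1093 = 382.550
  age 3: 0.25 × 1404 = 351.000
Maximum at age 2 (382.550).

2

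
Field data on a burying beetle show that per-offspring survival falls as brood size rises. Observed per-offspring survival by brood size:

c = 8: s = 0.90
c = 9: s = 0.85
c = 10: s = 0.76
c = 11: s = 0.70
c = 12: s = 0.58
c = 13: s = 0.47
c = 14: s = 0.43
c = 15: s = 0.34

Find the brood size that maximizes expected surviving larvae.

11

Expected surviving larvae = c × s(c):
  c=8: 8 × 0.90 = 7.200
  c=9: 9 × 0.85 = 7.650
  c=10: 10 × 0.76 = 7.600
  c=11: 11 × 0.70 = 7.700
  c=12: 12 × 0.58 = 6.960
  c=13: 13 × 0.47 = 6.110
  c=14: 14 × 0.43 = 6.020
  c=15: 15 × 0.34 = 5.100
Maximum at c = 11 (7.700 surviving larvae).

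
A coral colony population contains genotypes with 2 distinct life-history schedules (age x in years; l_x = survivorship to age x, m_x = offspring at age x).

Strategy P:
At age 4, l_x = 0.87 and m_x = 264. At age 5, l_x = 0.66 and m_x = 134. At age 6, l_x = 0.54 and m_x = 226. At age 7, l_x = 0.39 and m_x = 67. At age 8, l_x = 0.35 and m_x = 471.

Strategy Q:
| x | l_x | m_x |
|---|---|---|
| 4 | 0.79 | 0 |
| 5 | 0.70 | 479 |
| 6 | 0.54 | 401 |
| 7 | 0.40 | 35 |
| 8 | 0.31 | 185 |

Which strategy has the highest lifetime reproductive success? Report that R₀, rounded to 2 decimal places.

631.14

Strategy P: R₀ = 0.87×264 + 0.66×134 + 0.54×226 + 0.39×67 + 0.35×471 = 631.1400
Strategy Q: R₀ = 0.79×0 + 0.70×479 + 0.54×401 + 0.40×35 + 0.31×185 = 623.1900
Highest R₀: strategy P with 631.1400.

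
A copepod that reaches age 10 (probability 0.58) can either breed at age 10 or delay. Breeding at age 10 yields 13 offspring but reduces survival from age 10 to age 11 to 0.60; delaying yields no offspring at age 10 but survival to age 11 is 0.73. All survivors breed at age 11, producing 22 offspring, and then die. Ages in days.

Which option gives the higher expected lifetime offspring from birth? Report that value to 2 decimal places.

15.20

breed at age 10: R₀ = 0.58 × (13 + 0.60 × 22) = 0.58 × 26.2000 = 15.1960
delay to age 11: R₀ = 0.58 × (0.73 × 22) = 0.58 × 16.0600 = 9.3148
Higher: breed at age 10 (15.1960).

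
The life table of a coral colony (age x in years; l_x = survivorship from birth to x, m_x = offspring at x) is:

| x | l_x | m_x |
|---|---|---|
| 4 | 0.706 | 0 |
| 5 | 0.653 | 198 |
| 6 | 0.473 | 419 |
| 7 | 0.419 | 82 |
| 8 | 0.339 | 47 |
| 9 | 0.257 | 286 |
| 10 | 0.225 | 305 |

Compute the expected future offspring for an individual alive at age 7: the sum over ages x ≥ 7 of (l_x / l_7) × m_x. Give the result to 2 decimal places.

l_7 = 0.419. Conditional survival from age 7 to x is l_x / l_7.
  x=7: (0.419/0.419) × 82 = 82.0000
  x=8: (0.339/0.419) × 47 = 38.0263
  x=9: (0.257/0.419) × 286 = 175.4224
  x=10: (0.225/0.419) × 305 = 163.7828
Sum = 82.0000 + 38.0263 + 175.4224 + 163.7828 = 459.2315

459.23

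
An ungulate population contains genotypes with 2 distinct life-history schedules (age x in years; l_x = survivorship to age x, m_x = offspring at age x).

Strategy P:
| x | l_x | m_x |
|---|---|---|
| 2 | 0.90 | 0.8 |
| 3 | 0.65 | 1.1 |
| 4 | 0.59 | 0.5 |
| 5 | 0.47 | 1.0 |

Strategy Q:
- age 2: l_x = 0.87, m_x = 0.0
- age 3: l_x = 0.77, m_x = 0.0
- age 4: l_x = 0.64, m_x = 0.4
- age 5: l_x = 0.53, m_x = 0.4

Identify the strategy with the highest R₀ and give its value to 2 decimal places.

Strategy P: R₀ = 0.90×0.8 + 0.65×1.1 + 0.59×0.5 + 0.47×1.0 = 2.2000
Strategy Q: R₀ = 0.87×0.0 + 0.77×0.0 + 0.64×0.4 + 0.53×0.4 = 0.4680
Highest R₀: strategy P with 2.2000.

2.20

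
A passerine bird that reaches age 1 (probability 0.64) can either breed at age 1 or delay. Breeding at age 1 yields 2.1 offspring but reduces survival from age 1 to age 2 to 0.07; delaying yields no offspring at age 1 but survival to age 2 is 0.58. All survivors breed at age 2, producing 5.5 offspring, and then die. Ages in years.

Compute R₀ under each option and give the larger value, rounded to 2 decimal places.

breed at age 1: R₀ = 0.64 × (2.1 + 0.07 × 5.5) = 0.64 × 2.4850 = 1.5904
delay to age 2: R₀ = 0.64 × (0.58 × 5.5) = 0.64 × 3.1900 = 2.0416
Higher: delay to age 2 (2.0416).

2.04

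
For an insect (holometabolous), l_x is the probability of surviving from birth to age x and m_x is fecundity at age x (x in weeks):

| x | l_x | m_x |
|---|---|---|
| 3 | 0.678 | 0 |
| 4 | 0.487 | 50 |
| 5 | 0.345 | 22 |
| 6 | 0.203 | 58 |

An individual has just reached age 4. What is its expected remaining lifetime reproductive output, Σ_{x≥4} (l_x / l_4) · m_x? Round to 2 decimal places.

89.76

l_4 = 0.487. Conditional survival from age 4 to x is l_x / l_4.
  x=4: (0.487/0.487) × 50 = 50.0000
  x=5: (0.345/0.487) × 22 = 15.5852
  x=6: (0.203/0.487) × 58 = 24.1766
Sum = 50.0000 + 15.5852 + 24.1766 = 89.7618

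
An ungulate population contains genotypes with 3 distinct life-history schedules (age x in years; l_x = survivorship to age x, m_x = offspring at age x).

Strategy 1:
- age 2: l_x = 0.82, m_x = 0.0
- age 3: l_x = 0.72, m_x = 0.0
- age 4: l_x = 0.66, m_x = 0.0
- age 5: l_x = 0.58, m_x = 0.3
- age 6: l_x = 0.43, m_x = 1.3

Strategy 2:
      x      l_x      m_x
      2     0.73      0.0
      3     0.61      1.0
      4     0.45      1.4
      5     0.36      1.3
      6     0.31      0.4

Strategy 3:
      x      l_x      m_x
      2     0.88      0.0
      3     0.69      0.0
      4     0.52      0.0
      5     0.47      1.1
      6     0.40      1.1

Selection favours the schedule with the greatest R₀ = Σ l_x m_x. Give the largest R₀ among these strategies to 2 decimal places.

1.83

Strategy 1: R₀ = 0.82×0.0 + 0.72×0.0 + 0.66×0.0 + 0.58×0.3 + 0.43×1.3 = 0.7330
Strategy 2: R₀ = 0.73×0.0 + 0.61×1.0 + 0.45×1.4 + 0.36×1.3 + 0.31×0.4 = 1.8320
Strategy 3: R₀ = 0.88×0.0 + 0.69×0.0 + 0.52×0.0 + 0.47×1.1 + 0.40×1.1 = 0.9570
Highest R₀: strategy 2 with 1.8320.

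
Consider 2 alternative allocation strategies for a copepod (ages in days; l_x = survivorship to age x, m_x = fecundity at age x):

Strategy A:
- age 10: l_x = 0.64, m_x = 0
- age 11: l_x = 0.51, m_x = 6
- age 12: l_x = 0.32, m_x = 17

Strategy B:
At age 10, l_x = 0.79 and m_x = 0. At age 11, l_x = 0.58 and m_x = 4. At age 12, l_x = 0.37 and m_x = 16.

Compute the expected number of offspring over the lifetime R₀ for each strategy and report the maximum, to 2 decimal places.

Strategy A: R₀ = 0.64×0 + 0.51×6 + 0.32×17 = 8.5000
Strategy B: R₀ = 0.79×0 + 0.58×4 + 0.37×16 = 8.2400
Highest R₀: strategy A with 8.5000.

8.50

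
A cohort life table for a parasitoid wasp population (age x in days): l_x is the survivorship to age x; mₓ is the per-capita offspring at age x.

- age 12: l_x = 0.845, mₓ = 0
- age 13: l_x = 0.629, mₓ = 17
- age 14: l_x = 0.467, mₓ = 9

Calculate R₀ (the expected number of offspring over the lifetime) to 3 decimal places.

R₀ = Σ l_x mₓ:
  age 12: 0.845 × 0 = 0.0000
  age 13: 0.629 × 17 = 10.6930
  age 14: 0.467 × 9 = 4.2030
R₀ = 0.0000 + 10.6930 + 4.2030 = 14.8960

14.896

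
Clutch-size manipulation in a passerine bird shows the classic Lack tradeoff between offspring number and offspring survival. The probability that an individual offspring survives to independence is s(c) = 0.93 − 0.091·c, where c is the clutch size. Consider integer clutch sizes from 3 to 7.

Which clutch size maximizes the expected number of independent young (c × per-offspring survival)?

Expected independent young = c × s(c):
  c=3: 3 × 0.657 = 1.971
  c=4: 4 × 0.566 = 2.264
  c=5: 5 × 0.475 = 2.375
  c=6: 6 × 0.384 = 2.304
  c=7: 7 × 0.293 = 2.051
Maximum at c = 5 (2.375 independent young).

5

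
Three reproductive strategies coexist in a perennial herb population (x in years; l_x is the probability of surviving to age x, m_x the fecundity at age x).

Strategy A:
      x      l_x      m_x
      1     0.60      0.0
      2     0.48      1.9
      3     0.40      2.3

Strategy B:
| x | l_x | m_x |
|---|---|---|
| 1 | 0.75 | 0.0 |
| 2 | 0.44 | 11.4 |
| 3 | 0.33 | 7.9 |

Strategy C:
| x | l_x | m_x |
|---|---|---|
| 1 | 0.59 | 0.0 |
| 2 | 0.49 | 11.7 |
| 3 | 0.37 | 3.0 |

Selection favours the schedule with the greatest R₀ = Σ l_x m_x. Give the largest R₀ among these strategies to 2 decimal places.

Strategy A: R₀ = 0.60×0.0 + 0.48×1.9 + 0.40×2.3 = 1.8320
Strategy B: R₀ = 0.75×0.0 + 0.44×11.4 + 0.33×7.9 = 7.6230
Strategy C: R₀ = 0.59×0.0 + 0.49×11.7 + 0.37×3.0 = 6.8430
Highest R₀: strategy B with 7.6230.

7.62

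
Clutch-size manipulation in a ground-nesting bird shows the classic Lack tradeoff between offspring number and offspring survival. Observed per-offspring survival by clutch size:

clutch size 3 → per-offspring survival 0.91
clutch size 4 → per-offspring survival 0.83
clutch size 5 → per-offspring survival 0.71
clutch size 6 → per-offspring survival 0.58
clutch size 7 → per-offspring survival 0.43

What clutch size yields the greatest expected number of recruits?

5

Expected recruits = c × s(c):
  c=3: 3 × 0.91 = 2.730
  c=4: 4 × 0.83 = 3.320
  c=5: 5 × 0.71 = 3.550
  c=6: 6 × 0.58 = 3.480
  c=7: 7 × 0.43 = 3.010
Maximum at c = 5 (3.550 recruits).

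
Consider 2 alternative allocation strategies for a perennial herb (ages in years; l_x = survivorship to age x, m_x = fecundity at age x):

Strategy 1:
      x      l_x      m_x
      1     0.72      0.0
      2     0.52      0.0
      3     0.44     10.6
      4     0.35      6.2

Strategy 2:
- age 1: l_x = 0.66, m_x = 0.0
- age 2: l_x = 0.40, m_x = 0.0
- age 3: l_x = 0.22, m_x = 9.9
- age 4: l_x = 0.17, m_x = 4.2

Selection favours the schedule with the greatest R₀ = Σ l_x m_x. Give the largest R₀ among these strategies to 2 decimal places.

6.83

Strategy 1: R₀ = 0.72×0.0 + 0.52×0.0 + 0.44×10.6 + 0.35×6.2 = 6.8340
Strategy 2: R₀ = 0.66×0.0 + 0.40×0.0 + 0.22×9.9 + 0.17×4.2 = 2.8920
Highest R₀: strategy 1 with 6.8340.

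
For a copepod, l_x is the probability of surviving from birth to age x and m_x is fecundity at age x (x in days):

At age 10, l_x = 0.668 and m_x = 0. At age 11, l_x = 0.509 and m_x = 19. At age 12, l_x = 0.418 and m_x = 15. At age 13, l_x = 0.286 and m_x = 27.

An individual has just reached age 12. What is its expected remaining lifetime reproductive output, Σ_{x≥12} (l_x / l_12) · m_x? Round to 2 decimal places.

l_12 = 0.418. Conditional survival from age 12 to x is l_x / l_12.
  x=12: (0.418/0.418) × 15 = 15.0000
  x=13: (0.286/0.418) × 27 = 18.4737
Sum = 15.0000 + 18.4737 = 33.4737

33.47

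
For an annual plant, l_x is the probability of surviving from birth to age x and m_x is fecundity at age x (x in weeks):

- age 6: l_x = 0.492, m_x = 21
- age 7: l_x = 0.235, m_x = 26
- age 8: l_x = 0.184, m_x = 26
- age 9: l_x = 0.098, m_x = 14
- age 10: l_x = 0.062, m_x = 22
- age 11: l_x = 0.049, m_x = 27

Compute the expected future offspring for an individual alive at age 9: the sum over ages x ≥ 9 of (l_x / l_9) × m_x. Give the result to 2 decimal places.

l_9 = 0.098. Conditional survival from age 9 to x is l_x / l_9.
  x=9: (0.098/0.098) × 14 = 14.0000
  x=10: (0.062/0.098) × 22 = 13.9184
  x=11: (0.049/0.098) × 27 = 13.5000
Sum = 14.0000 + 13.9184 + 13.5000 = 41.4184

41.42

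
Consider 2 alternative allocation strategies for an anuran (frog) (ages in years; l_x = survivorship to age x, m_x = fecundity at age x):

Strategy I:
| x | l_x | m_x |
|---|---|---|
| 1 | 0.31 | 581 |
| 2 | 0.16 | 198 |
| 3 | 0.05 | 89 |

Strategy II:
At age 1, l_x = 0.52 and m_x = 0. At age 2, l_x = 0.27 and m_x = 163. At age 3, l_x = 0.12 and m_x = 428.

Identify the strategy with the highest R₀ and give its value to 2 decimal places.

Strategy I: R₀ = 0.31×581 + 0.16×198 + 0.05×89 = 216.2400
Strategy II: R₀ = 0.52×0 + 0.27×163 + 0.12×428 = 95.3700
Highest R₀: strategy I with 216.2400.

216.24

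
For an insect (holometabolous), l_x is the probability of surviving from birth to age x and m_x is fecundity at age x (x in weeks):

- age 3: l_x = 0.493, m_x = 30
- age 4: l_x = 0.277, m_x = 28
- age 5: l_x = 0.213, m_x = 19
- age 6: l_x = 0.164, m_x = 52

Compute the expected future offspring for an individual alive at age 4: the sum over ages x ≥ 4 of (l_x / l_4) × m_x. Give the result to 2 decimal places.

l_4 = 0.277. Conditional survival from age 4 to x is l_x / l_4.
  x=4: (0.277/0.277) × 28 = 28.0000
  x=5: (0.213/0.277) × 19 = 14.6101
  x=6: (0.164/0.277) × 52 = 30.7870
Sum = 28.0000 + 14.6101 + 30.7870 = 73.3971

73.40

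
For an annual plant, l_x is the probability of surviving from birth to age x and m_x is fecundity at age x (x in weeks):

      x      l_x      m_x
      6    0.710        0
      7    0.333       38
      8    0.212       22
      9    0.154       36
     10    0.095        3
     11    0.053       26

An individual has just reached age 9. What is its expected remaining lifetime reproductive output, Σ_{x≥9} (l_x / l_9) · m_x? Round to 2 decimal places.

l_9 = 0.154. Conditional survival from age 9 to x is l_x / l_9.
  x=9: (0.154/0.154) × 36 = 36.0000
  x=10: (0.095/0.154) × 3 = 1.8506
  x=11: (0.053/0.154) × 26 = 8.9481
Sum = 36.0000 + 1.8506 + 8.9481 = 46.7987

46.80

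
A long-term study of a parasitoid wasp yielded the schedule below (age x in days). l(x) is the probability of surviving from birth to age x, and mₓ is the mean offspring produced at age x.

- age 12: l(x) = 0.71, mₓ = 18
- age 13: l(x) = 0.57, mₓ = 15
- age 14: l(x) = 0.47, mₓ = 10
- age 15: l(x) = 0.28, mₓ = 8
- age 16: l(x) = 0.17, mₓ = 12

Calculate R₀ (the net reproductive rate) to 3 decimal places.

30.310

R₀ = Σ l(x) mₓ:
  age 12: 0.71 × 18 = 12.7800
  age 13: 0.57 × 15 = 8.5500
  age 14: 0.47 × 10 = 4.7000
  age 15: 0.28 × 8 = 2.2400
  age 16: 0.17 × 12 = 2.0400
R₀ = 12.7800 + 8.5500 + 4.7000 + 2.2400 + 2.0400 = 30.3100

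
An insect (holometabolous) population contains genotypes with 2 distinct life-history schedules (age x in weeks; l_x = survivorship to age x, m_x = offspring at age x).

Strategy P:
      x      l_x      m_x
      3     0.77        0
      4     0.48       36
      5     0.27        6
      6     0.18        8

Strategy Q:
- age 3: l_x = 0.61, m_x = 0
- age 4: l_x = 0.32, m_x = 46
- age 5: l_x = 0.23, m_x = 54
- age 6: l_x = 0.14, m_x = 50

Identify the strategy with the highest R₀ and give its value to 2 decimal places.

34.14

Strategy P: R₀ = 0.77×0 + 0.48×36 + 0.27×6 + 0.18×8 = 20.3400
Strategy Q: R₀ = 0.61×0 + 0.32×46 + 0.23×54 + 0.14×50 = 34.1400
Highest R₀: strategy Q with 34.1400.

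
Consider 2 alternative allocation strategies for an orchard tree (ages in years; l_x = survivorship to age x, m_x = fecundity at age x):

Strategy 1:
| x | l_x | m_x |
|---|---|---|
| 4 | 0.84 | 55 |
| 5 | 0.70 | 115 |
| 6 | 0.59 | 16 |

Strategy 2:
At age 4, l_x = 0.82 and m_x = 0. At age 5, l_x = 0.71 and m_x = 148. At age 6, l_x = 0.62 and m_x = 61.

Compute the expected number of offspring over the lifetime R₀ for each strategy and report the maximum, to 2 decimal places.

Strategy 1: R₀ = 0.84×55 + 0.70×115 + 0.59×16 = 136.1400
Strategy 2: R₀ = 0.82×0 + 0.71×148 + 0.62×61 = 142.9000
Highest R₀: strategy 2 with 142.9000.

142.90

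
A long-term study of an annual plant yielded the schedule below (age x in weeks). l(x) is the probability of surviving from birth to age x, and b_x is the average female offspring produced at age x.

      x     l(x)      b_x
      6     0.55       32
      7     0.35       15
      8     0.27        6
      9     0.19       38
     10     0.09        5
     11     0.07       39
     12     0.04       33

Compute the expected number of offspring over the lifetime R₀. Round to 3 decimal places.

R₀ = Σ l(x) b_x:
  age 6: 0.55 × 32 = 17.6000
  age 7: 0.35 × 15 = 5.2500
  age 8: 0.27 × 6 = 1.6200
  age 9: 0.19 × 38 = 7.2200
  age 10: 0.09 × 5 = 0.4500
  age 11: 0.07 × 39 = 2.7300
  age 12: 0.04 × 33 = 1.3200
R₀ = 17.6000 + 5.2500 + 1.6200 + 7.2200 + 0.4500 + 2.7300 + 1.3200 = 36.1900

36.190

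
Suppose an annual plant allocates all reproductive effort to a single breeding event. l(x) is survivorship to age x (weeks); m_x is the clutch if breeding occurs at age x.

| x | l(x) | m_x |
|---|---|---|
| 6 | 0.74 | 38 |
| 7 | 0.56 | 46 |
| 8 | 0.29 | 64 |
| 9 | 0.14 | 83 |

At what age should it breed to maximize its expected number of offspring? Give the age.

6

Expected offspring if breeding at age x = l(x) × m_x:
  age 6: 0.74 × 38 = 28.120
  age 7: 0.56 × 46 = 25.760
  age 8: 0.29 × 64 = 18.560
  age 9: 0.14 × 83 = 11.620
Maximum at age 6 (28.120).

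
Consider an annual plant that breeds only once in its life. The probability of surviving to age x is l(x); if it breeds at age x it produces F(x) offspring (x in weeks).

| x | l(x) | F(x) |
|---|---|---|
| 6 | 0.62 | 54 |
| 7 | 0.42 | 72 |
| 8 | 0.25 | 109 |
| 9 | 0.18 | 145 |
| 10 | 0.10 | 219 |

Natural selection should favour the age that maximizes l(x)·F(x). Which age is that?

Expected offspring if breeding at age x = l(x) × F(x):
  age 6: 0.62 × 54 = 33.480
  age 7: 0.42 × 72 = 30.240
  age 8: 0.25 × 109 = 27.250
  age 9: 0.18 × 145 = 26.100
  age 10: 0.10 × 219 = 21.900
Maximum at age 6 (33.480).

6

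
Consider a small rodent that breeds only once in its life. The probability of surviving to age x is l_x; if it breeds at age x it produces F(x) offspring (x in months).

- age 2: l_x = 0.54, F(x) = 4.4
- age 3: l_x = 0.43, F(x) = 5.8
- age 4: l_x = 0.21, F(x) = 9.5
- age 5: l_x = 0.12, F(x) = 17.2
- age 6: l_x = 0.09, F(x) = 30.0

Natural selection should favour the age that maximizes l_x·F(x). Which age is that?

6

Expected offspring if breeding at age x = l_x × F(x):
  age 2: 0.54 × 4.4 = 2.376
  age 3: 0.43 × 5.8 = 2.494
  age 4: 0.21 × 9.5 = 1.995
  age 5: 0.12 × 17.2 = 2.064
  age 6: 0.09 × 30.0 = 2.700
Maximum at age 6 (2.700).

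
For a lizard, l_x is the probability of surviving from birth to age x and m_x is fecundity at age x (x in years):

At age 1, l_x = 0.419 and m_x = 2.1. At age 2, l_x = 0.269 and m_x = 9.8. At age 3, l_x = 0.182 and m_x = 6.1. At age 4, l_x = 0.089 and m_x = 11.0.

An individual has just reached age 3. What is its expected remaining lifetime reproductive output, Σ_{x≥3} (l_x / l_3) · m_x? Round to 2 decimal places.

11.48

l_3 = 0.182. Conditional survival from age 3 to x is l_x / l_3.
  x=3: (0.182/0.182) × 6.1 = 6.1000
  x=4: (0.089/0.182) × 11.0 = 5.3791
Sum = 6.1000 + 5.3791 = 11.4791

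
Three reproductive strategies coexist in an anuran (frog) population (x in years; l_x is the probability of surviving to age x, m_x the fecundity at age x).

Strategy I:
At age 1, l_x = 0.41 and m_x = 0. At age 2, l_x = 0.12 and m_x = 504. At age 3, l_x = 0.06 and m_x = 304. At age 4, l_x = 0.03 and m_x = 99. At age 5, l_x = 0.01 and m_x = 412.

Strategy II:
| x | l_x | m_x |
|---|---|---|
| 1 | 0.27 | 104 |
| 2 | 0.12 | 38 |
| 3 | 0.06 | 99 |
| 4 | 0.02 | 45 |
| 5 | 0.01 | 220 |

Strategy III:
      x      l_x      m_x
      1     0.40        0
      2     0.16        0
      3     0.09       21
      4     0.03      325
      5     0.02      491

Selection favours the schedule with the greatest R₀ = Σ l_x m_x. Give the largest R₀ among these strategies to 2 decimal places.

Strategy I: R₀ = 0.41×0 + 0.12×504 + 0.06×304 + 0.03×99 + 0.01×412 = 85.8100
Strategy II: R₀ = 0.27×104 + 0.12×38 + 0.06×99 + 0.02×45 + 0.01×220 = 41.6800
Strategy III: R₀ = 0.40×0 + 0.16×0 + 0.09×21 + 0.03×325 + 0.02×491 = 21.4600
Highest R₀: strategy I with 85.8100.

85.81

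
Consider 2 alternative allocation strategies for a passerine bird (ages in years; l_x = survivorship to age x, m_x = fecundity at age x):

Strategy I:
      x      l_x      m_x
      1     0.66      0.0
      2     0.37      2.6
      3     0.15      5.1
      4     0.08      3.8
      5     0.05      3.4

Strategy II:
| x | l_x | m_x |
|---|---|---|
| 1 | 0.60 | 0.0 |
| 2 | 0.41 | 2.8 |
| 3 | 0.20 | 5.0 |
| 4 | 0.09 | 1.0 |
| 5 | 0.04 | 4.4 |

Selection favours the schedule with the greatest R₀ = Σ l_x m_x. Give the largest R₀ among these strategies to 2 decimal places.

2.41

Strategy I: R₀ = 0.66×0.0 + 0.37×2.6 + 0.15×5.1 + 0.08×3.8 + 0.05×3.4 = 2.2010
Strategy II: R₀ = 0.60×0.0 + 0.41×2.8 + 0.20×5.0 + 0.09×1.0 + 0.04×4.4 = 2.4140
Highest R₀: strategy II with 2.4140.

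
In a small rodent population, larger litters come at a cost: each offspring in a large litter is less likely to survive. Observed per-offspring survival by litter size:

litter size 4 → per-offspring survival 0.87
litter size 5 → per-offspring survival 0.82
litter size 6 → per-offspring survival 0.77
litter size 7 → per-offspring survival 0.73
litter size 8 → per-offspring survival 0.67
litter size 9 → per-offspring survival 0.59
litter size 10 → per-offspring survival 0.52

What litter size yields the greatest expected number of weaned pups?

8

Expected weaned pups = c × s(c):
  c=4: 4 × 0.87 = 3.480
  c=5: 5 × 0.82 = 4.100
  c=6: 6 × 0.77 = 4.620
  c=7: 7 × 0.73 = 5.110
  c=8: 8 × 0.67 = 5.360
  c=9: 9 × 0.59 = 5.310
  c=10: 10 × 0.52 = 5.200
Maximum at c = 8 (5.360 weaned pups).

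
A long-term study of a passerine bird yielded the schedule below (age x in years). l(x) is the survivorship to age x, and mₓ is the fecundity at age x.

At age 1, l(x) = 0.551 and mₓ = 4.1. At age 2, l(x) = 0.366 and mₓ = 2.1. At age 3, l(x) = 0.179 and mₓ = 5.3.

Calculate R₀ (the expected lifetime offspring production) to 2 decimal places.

3.98

R₀ = Σ l(x) mₓ:
  age 1: 0.551 × 4.1 = 2.2591
  age 2: 0.366 × 2.1 = 0.7686
  age 3: 0.179 × 5.3 = 0.9487
R₀ = 2.2591 + 0.7686 + 0.9487 = 3.9764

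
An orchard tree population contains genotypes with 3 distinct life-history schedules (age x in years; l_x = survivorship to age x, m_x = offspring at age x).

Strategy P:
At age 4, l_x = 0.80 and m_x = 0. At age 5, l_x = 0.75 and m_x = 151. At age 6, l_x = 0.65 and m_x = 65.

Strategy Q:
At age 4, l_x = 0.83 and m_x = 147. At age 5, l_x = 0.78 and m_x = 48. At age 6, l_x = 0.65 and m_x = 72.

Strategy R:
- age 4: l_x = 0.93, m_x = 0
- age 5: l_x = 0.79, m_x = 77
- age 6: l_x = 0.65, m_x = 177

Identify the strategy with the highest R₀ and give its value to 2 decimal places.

206.25

Strategy P: R₀ = 0.80×0 + 0.75×151 + 0.65×65 = 155.5000
Strategy Q: R₀ = 0.83×147 + 0.78×48 + 0.65×72 = 206.2500
Strategy R: R₀ = 0.93×0 + 0.79×77 + 0.65×177 = 175.8800
Highest R₀: strategy Q with 206.2500.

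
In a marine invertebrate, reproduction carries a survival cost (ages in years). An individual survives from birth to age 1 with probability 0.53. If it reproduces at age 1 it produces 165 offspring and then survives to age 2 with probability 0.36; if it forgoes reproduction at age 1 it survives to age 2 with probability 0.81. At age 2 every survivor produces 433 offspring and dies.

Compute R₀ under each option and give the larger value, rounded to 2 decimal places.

185.89

breed at age 1: R₀ = 0.53 × (165 + 0.36 × 433) = 0.53 × 320.8800 = 170.0664
delay to age 2: R₀ = 0.53 × (0.81 × 433) = 0.53 × 350.7300 = 185.8869
Higher: delay to age 2 (185.8869).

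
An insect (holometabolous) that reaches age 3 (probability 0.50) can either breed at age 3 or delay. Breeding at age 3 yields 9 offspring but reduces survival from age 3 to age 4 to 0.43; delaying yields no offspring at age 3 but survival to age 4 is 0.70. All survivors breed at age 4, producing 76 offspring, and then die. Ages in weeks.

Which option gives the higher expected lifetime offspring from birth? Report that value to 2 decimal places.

26.60

breed at age 3: R₀ = 0.50 × (9 + 0.43 × 76) = 0.50 × 41.6800 = 20.8400
delay to age 4: R₀ = 0.50 × (0.70 × 76) = 0.50 × 53.2000 = 26.6000
Higher: delay to age 4 (26.6000).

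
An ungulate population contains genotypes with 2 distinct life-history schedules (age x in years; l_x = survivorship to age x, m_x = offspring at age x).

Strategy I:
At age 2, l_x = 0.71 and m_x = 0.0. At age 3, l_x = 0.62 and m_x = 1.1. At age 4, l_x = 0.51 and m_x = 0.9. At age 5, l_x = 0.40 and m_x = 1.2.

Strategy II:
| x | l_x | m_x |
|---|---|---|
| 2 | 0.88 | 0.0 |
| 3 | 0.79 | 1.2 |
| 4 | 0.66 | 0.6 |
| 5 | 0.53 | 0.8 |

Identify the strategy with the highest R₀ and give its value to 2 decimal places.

Strategy I: R₀ = 0.71×0.0 + 0.62×1.1 + 0.51×0.9 + 0.40×1.2 = 1.6210
Strategy II: R₀ = 0.88×0.0 + 0.79×1.2 + 0.66×0.6 + 0.53×0.8 = 1.7680
Highest R₀: strategy II with 1.7680.

1.77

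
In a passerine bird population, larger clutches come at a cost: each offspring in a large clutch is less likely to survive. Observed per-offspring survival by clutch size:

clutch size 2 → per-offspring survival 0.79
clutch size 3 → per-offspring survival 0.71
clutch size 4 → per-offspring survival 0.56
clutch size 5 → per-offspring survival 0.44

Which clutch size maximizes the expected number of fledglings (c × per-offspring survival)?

Expected fledglings = c × s(c):
  c=2: 2 × 0.79 = 1.580
  c=3: 3 × 0.71 = 2.130
  c=4: 4 × 0.56 = 2.240
  c=5: 5 × 0.44 = 2.200
Maximum at c = 4 (2.240 fledglings).

4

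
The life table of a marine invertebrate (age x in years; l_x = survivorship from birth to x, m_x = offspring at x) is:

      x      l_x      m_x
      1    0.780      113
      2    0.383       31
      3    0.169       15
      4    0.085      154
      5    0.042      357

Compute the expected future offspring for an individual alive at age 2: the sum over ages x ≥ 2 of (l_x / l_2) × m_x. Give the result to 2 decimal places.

l_2 = 0.383. Conditional survival from age 2 to x is l_x / l_2.
  x=2: (0.383/0.383) × 31 = 31.0000
  x=3: (0.169/0.383) × 15 = 6.6188
  x=4: (0.085/0.383) × 154 = 34.1775
  x=5: (0.042/0.383) × 357 = 39.1488
Sum = 31.0000 + 6.6188 + 34.1775 + 39.1488 = 110.9452

110.95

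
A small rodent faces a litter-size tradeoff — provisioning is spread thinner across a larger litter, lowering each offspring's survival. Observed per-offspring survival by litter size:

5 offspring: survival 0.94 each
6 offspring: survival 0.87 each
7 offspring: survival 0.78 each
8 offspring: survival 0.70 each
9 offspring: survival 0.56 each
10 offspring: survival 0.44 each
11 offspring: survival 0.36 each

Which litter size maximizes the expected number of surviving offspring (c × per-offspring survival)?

8

Expected surviving offspring = c × s(c):
  c=5: 5 × 0.94 = 4.700
  c=6: 6 × 0.87 = 5.220
  c=7: 7 × 0.78 = 5.460
  c=8: 8 × 0.70 = 5.600
  c=9: 9 × 0.56 = 5.040
  c=10: 10 × 0.44 = 4.400
  c=11: 11 × 0.36 = 3.960
Maximum at c = 8 (5.600 surviving offspring).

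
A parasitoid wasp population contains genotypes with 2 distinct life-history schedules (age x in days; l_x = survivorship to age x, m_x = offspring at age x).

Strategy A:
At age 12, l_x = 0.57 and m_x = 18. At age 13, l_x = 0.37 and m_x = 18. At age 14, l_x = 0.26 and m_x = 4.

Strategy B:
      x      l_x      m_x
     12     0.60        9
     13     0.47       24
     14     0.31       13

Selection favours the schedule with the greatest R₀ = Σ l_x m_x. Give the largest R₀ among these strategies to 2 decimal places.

Strategy A: R₀ = 0.57×18 + 0.37×18 + 0.26×4 = 17.9600
Strategy B: R₀ = 0.60×9 + 0.47×24 + 0.31×13 = 20.7100
Highest R₀: strategy B with 20.7100.

20.71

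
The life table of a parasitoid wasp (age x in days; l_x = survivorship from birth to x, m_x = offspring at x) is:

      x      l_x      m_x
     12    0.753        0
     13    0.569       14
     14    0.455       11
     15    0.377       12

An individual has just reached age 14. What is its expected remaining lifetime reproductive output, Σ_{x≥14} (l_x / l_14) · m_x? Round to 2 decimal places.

20.94

l_14 = 0.455. Conditional survival from age 14 to x is l_x / l_14.
  x=14: (0.455/0.455) × 11 = 11.0000
  x=15: (0.377/0.455) × 12 = 9.9429
Sum = 11.0000 + 9.9429 = 20.9429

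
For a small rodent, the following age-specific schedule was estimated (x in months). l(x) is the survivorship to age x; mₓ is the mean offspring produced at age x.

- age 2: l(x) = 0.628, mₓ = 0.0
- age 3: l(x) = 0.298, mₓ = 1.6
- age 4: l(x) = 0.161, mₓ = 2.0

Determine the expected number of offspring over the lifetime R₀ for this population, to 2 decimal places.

R₀ = Σ l(x) mₓ:
  age 2: 0.628 × 0.0 = 0.0000
  age 3: 0.298 × 1.6 = 0.4768
  age 4: 0.161 × 2.0 = 0.3220
R₀ = 0.0000 + 0.4768 + 0.3220 = 0.7988

0.80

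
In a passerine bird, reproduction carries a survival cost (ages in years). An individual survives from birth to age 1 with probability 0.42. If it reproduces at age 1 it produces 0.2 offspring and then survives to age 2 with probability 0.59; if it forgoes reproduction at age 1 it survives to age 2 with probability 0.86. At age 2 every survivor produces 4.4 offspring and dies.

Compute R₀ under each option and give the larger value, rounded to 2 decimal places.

breed at age 1: R₀ = 0.42 × (0.2 + 0.59 × 4.4) = 0.42 × 2.7960 = 1.1743
delay to age 2: R₀ = 0.42 × (0.86 × 4.4) = 0.42 × 3.7840 = 1.5893
Higher: delay to age 2 (1.5893).

1.59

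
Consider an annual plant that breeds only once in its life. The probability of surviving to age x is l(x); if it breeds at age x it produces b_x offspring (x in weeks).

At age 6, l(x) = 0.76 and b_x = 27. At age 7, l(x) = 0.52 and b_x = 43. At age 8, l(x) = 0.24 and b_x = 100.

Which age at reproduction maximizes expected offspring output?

Expected offspring if breeding at age x = l(x) × b_x:
  age 6: 0.76 × 27 = 20.520
  age 7: 0.52 × 43 = 22.360
  age 8: 0.24 × 100 = 24.000
Maximum at age 8 (24.000).

8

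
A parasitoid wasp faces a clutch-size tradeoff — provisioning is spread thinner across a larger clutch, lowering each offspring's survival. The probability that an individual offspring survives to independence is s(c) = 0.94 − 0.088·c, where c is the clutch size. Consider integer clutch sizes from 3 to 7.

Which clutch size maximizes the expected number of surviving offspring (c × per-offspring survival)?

5

Expected surviving offspring = c × s(c):
  c=3: 3 × 0.676 = 2.028
  c=4: 4 × 0.588 = 2.352
  c=5: 5 × 0.500 = 2.500
  c=6: 6 × 0.412 = 2.472
  c=7: 7 × 0.324 = 2.268
Maximum at c = 5 (2.500 surviving offspring).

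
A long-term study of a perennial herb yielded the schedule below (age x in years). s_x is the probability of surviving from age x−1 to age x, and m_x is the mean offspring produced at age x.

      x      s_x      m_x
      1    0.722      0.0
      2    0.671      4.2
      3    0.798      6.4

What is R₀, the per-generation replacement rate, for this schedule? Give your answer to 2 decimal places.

4.51

Survivorship from birth: l_x = s_1·s_2·…·s_x.
  l_1 = 0.72200
  l_2 = 0.48446
  l_3 = 0.38660
R₀ = Σ l_x m_x:
  age 1: 0.72200 × 0.0 = 0.0000
  age 2: 0.48446 × 4.2 = 2.0347
  age 3: 0.38660 × 6.4 = 2.4742
R₀ = 0.0000 + 2.0347 + 2.4742 = 4.5090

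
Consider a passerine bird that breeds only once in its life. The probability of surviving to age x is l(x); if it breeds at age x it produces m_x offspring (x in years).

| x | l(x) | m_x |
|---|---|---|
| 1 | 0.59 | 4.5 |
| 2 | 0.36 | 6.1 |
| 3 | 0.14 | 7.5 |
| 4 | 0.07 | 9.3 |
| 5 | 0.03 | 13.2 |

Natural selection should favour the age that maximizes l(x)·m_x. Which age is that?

Expected offspring if breeding at age x = l(x) × m_x:
  age 1: 0.59 × 4.5 = 2.655
  age 2: 0.36 × 6.1 = 2.196
  age 3: 0.14 × 7.5 = 1.050
  age 4: 0.07 × 9.3 = 0.651
  age 5: 0.03 × 13.2 = 0.396
Maximum at age 1 (2.655).

1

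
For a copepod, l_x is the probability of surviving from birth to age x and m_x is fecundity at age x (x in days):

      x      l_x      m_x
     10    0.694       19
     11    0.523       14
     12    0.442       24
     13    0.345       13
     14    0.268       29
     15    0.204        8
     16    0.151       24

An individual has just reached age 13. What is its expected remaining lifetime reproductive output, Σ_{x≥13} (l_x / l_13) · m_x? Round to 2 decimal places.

50.76

l_13 = 0.345. Conditional survival from age 13 to x is l_x / l_13.
  x=13: (0.345/0.345) × 13 = 13.0000
  x=14: (0.268/0.345) × 29 = 22.5275
  x=15: (0.204/0.345) × 8 = 4.7304
  x=16: (0.151/0.345) × 24 = 10.5043
Sum = 13.0000 + 22.5275 + 4.7304 + 10.5043 = 50.7623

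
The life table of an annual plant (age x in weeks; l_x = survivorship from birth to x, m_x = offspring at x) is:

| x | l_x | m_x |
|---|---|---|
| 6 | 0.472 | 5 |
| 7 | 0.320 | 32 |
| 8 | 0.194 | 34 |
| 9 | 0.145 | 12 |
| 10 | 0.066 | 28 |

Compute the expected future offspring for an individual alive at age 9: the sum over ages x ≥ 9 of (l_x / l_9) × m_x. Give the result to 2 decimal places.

l_9 = 0.145. Conditional survival from age 9 to x is l_x / l_9.
  x=9: (0.145/0.145) × 12 = 12.0000
  x=10: (0.066/0.145) × 28 = 12.7448
Sum = 12.0000 + 12.7448 = 24.7448

24.74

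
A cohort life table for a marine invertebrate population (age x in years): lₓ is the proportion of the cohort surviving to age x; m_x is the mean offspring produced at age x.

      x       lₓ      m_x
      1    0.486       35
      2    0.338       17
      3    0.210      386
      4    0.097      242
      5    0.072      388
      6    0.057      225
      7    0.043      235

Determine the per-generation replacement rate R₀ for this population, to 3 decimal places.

R₀ = Σ lₓ m_x:
  age 1: 0.486 × 35 = 17.0100
  age 2: 0.338 × 17 = 5.7460
  age 3: 0.210 × 386 = 81.0600
  age 4: 0.097 × 242 = 23.4740
  age 5: 0.072 × 388 = 27.9360
  age 6: 0.057 × 225 = 12.8250
  age 7: 0.043 × 235 = 10.1050
R₀ = 17.0100 + 5.7460 + 81.0600 + 23.4740 + 27.9360 + 12.8250 + 10.1050 = 178.1560

178.156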